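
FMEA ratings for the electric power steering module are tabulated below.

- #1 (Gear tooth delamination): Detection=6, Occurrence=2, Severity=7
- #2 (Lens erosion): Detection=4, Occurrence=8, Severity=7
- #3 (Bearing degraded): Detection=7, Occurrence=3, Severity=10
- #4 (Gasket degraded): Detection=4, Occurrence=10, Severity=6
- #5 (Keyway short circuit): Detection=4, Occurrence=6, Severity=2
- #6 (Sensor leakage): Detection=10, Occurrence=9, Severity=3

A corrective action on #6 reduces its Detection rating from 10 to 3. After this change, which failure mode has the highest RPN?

#4

RPN = Severity × Occurrence × Detection:
  #1: 7 × 2 × 6 = 84
  #2: 7 × 8 × 4 = 224
  #3: 10 × 3 × 7 = 210
  #4: 6 × 10 × 4 = 240
  #5: 2 × 6 × 4 = 48
  #6: 3 × 9 × 10 = 270
After action: #6 → 3 × 9 × 3 = 81.
Revised RPNs: #4=240, #2=224, #3=210, #1=84, #6=81, #5=48.
Highest is now #4 (240).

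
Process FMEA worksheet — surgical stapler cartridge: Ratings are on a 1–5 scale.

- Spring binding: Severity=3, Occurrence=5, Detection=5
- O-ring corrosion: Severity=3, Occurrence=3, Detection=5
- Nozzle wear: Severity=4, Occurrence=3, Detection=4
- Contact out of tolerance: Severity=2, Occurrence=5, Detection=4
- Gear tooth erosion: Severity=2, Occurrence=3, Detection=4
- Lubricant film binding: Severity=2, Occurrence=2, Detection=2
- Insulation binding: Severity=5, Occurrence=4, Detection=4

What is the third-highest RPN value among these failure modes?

48

RPN = Severity × Occurrence × Detection:
  Spring binding: 3 × 5 × 5 = 75
  O-ring corrosion: 3 × 3 × 5 = 45
  Nozzle wear: 4 × 3 × 4 = 48
  Contact out of tolerance: 2 × 5 × 4 = 40
  Gear tooth erosion: 2 × 3 × 4 = 24
  Lubricant film binding: 2 × 2 × 2 = 8
  Insulation binding: 5 × 4 × 4 = 80
Sorted descending: 80, 75, 48, 45, 40, 24, 8.
The third-highest RPN is 48 (Nozzle wear).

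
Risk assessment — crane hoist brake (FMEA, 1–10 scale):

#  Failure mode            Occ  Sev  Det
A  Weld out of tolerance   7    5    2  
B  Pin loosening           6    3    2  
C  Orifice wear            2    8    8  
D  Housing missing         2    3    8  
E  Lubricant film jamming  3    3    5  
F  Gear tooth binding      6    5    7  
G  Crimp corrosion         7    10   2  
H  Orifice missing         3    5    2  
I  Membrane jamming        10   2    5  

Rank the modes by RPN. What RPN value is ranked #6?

48

RPN = Severity × Occurrence × Detection:
  A: 5 × 7 × 2 = 70
  B: 3 × 6 × 2 = 36
  C: 8 × 2 × 8 = 128
  D: 3 × 2 × 8 = 48
  E: 3 × 3 × 5 = 45
  F: 5 × 6 × 7 = 210
  G: 10 × 7 × 2 = 140
  H: 5 × 3 × 2 = 30
  I: 2 × 10 × 5 = 100
Sorted descending: 210, 140, 128, 100, 70, 48, 45, 36, 30.
The sixth-highest RPN is 48 (D).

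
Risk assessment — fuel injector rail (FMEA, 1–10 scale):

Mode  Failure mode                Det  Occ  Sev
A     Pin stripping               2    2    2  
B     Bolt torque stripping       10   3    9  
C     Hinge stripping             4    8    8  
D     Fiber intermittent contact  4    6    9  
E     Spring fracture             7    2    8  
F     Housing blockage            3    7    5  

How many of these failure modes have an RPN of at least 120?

3

RPN = Severity × Occurrence × Detection:
  A: 2 × 2 × 2 = 8
  B: 9 × 3 × 10 = 270
  C: 8 × 8 × 4 = 256
  D: 9 × 6 × 4 = 216
  E: 8 × 2 × 7 = 112
  F: 5 × 7 × 3 = 105
Modes with RPN ≥ 120: B (270), C (256), D (216) → 3.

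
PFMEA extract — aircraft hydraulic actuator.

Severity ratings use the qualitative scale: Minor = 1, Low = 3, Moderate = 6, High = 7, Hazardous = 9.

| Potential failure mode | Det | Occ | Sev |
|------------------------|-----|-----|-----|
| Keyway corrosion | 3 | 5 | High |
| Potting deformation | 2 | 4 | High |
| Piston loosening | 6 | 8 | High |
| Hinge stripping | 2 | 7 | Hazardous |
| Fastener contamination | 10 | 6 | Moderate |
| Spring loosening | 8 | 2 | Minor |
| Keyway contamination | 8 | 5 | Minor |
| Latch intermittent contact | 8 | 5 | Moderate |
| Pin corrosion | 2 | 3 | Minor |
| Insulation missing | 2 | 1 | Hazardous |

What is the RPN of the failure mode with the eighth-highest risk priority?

18

RPN = Severity × Occurrence × Detection:
  Keyway corrosion: 7 × 5 × 3 = 105
  Potting deformation: 7 × 4 × 2 = 56
  Piston loosening: 7 × 8 × 6 = 336
  Hinge stripping: 9 × 7 × 2 = 126
  Fastener contamination: 6 × 6 × 10 = 360
  Spring loosening: 1 × 2 × 8 = 16
  Keyway contamination: 1 × 5 × 8 = 40
  Latch intermittent contact: 6 × 5 × 8 = 240
  Pin corrosion: 1 × 3 × 2 = 6
  Insulation missing: 9 × 1 × 2 = 18
Sorted descending: 360, 336, 240, 126, 105, 56, 40, 18, 16, 6.
The eighth-highest RPN is 18 (Insulation missing).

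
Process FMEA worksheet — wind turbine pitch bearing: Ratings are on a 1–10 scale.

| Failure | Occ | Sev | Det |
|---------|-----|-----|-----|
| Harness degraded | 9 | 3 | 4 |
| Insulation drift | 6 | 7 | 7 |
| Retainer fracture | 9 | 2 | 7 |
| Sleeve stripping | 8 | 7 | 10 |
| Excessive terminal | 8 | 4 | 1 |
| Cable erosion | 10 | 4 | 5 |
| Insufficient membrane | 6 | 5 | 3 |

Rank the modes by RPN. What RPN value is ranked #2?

294

RPN = Severity × Occurrence × Detection:
  Harness degraded: 3 × 9 × 4 = 108
  Insulation drift: 7 × 6 × 7 = 294
  Retainer fracture: 2 × 9 × 7 = 126
  Sleeve stripping: 7 × 8 × 10 = 560
  Excessive terminal: 4 × 8 × 1 = 32
  Cable erosion: 4 × 10 × 5 = 200
  Insufficient membrane: 5 × 6 × 3 = 90
Sorted descending: 560, 294, 200, 126, 108, 90, 32.
The second-highest RPN is 294 (Insulation drift).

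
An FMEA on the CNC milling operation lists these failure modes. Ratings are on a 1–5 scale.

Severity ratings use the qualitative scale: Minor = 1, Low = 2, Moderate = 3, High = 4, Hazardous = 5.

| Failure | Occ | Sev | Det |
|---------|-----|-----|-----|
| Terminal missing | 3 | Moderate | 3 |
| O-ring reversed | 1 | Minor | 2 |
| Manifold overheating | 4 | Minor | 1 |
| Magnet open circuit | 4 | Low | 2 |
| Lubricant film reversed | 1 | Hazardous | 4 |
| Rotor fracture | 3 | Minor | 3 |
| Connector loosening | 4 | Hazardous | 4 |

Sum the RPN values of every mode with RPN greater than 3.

156

RPN = Severity × Occurrence × Detection:
  Terminal missing: 3 × 3 × 3 = 27
  O-ring reversed: 1 × 1 × 2 = 2
  Manifold overheating: 1 × 4 × 1 = 4
  Magnet open circuit: 2 × 4 × 2 = 16
  Lubricant film reversed: 5 × 1 × 4 = 20
  Rotor fracture: 1 × 3 × 3 = 9
  Connector loosening: 5 × 4 × 4 = 80
RPN > 3: Terminal missing (27), Manifold overheating (4), Magnet open circuit (16), Lubricant film reversed (20), Rotor fracture (9), Connector loosening (80).
Sum: 27 + 4 + 16 + 20 + 9 + 80 = 156.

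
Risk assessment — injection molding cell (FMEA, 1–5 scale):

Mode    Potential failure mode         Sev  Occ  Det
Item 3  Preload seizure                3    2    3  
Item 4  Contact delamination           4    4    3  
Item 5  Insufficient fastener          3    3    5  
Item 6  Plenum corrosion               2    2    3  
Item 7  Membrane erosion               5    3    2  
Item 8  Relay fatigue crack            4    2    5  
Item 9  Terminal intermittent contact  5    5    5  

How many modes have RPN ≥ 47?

2

RPN = Severity × Occurrence × Detection:
  Item 3: 3 × 2 × 3 = 18
  Item 4: 4 × 4 × 3 = 48
  Item 5: 3 × 3 × 5 = 45
  Item 6: 2 × 2 × 3 = 12
  Item 7: 5 × 3 × 2 = 30
  Item 8: 4 × 2 × 5 = 40
  Item 9: 5 × 5 × 5 = 125
Modes with RPN ≥ 47: Item 4 (48), Item 9 (125) → 2.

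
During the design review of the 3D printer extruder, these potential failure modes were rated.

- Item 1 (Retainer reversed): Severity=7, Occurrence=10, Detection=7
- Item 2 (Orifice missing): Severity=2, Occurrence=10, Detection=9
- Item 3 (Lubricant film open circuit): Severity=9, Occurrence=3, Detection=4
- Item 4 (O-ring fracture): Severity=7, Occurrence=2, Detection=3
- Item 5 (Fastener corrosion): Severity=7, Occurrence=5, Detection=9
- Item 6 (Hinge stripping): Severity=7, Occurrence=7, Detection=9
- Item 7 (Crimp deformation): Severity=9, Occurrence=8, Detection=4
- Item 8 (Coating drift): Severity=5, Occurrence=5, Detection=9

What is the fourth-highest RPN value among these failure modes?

RPN = Severity × Occurrence × Detection:
  Item 1: 7 × 10 × 7 = 490
  Item 2: 2 × 10 × 9 = 180
  Item 3: 9 × 3 × 4 = 108
  Item 4: 7 × 2 × 3 = 42
  Item 5: 7 × 5 × 9 = 315
  Item 6: 7 × 7 × 9 = 441
  Item 7: 9 × 8 × 4 = 288
  Item 8: 5 × 5 × 9 = 225
Sorted descending: 490, 441, 315, 288, 225, 180, 108, 42.
The fourth-highest RPN is 288 (Item 7).

288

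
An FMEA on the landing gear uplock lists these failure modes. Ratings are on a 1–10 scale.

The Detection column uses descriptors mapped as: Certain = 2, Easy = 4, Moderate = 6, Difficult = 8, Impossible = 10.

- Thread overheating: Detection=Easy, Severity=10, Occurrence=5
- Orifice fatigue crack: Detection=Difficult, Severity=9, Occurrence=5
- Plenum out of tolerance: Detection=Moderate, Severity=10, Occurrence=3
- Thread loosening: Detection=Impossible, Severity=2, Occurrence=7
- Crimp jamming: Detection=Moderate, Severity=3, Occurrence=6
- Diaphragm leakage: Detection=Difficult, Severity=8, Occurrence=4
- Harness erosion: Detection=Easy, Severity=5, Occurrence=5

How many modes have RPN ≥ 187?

RPN = Severity × Occurrence × Detection:
  Thread overheating: 10 × 5 × 4 = 200
  Orifice fatigue crack: 9 × 5 × 8 = 360
  Plenum out of tolerance: 10 × 3 × 6 = 180
  Thread loosening: 2 × 7 × 10 = 140
  Crimp jamming: 3 × 6 × 6 = 108
  Diaphragm leakage: 8 × 4 × 8 = 256
  Harness erosion: 5 × 5 × 4 = 100
Modes with RPN ≥ 187: Thread overheating (200), Orifice fatigue crack (360), Diaphragm leakage (256) → 3.

3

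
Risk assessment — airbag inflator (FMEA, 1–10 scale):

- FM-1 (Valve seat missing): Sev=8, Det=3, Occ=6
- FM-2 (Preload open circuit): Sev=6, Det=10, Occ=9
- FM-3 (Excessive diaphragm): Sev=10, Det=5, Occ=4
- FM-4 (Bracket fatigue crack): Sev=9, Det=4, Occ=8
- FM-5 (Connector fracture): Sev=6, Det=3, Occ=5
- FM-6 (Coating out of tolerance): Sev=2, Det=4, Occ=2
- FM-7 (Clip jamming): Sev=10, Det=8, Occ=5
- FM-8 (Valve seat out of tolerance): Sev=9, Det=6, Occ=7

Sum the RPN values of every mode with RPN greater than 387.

RPN = Severity × Occurrence × Detection:
  FM-1: 8 × 6 × 3 = 144
  FM-2: 6 × 9 × 10 = 540
  FM-3: 10 × 4 × 5 = 200
  FM-4: 9 × 8 × 4 = 288
  FM-5: 6 × 5 × 3 = 90
  FM-6: 2 × 2 × 4 = 16
  FM-7: 10 × 5 × 8 = 400
  FM-8: 9 × 7 × 6 = 378
RPN > 387: FM-2 (540), FM-7 (400).
Sum: 540 + 400 = 940.

940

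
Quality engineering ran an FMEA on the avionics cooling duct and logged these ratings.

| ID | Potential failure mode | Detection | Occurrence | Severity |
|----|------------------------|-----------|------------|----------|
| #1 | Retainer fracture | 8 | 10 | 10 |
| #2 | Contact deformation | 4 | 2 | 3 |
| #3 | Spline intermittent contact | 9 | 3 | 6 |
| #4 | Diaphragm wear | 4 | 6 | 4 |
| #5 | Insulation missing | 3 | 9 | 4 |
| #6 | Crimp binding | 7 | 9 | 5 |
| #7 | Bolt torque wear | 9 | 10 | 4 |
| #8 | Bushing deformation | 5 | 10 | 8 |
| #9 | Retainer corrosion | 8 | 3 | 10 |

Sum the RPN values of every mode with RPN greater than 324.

RPN = Severity × Occurrence × Detection:
  #1: 10 × 10 × 8 = 800
  #2: 3 × 2 × 4 = 24
  #3: 6 × 3 × 9 = 162
  #4: 4 × 6 × 4 = 96
  #5: 4 × 9 × 3 = 108
  #6: 5 × 9 × 7 = 315
  #7: 4 × 10 × 9 = 360
  #8: 8 × 10 × 5 = 400
  #9: 10 × 3 × 8 = 240
RPN > 324: #1 (800), #7 (360), #8 (400).
Sum: 800 + 360 + 400 = 1560.

1560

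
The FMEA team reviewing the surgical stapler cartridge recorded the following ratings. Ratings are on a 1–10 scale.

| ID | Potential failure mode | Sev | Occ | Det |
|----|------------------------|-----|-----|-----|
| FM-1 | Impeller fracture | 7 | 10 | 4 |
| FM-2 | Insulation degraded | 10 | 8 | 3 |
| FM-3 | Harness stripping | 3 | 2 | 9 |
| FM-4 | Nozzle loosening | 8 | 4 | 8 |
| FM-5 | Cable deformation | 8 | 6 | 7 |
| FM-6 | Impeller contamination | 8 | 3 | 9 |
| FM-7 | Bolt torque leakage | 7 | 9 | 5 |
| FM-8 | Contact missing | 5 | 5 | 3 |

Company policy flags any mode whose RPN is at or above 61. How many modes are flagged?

RPN = Severity × Occurrence × Detection:
  FM-1: 7 × 10 × 4 = 280
  FM-2: 10 × 8 × 3 = 240
  FM-3: 3 × 2 × 9 = 54
  FM-4: 8 × 4 × 8 = 256
  FM-5: 8 × 6 × 7 = 336
  FM-6: 8 × 3 × 9 = 216
  FM-7: 7 × 9 × 5 = 315
  FM-8: 5 × 5 × 3 = 75
Modes with RPN ≥ 61: FM-1 (280), FM-2 (240), FM-4 (256), FM-5 (336), FM-6 (216), FM-7 (315), FM-8 (75) → 7.

7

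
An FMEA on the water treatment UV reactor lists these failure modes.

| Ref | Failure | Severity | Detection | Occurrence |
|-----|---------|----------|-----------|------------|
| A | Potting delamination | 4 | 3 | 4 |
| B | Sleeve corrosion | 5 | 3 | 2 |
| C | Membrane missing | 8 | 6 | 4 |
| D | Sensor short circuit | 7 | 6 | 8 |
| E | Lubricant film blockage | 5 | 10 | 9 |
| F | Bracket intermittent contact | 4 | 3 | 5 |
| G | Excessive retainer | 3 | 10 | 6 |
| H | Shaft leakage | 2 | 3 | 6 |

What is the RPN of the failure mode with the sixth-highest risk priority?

48

RPN = Severity × Occurrence × Detection:
  A: 4 × 4 × 3 = 48
  B: 5 × 2 × 3 = 30
  C: 8 × 4 × 6 = 192
  D: 7 × 8 × 6 = 336
  E: 5 × 9 × 10 = 450
  F: 4 × 5 × 3 = 60
  G: 3 × 6 × 10 = 180
  H: 2 × 6 × 3 = 36
Sorted descending: 450, 336, 192, 180, 60, 48, 36, 30.
The sixth-highest RPN is 48 (A).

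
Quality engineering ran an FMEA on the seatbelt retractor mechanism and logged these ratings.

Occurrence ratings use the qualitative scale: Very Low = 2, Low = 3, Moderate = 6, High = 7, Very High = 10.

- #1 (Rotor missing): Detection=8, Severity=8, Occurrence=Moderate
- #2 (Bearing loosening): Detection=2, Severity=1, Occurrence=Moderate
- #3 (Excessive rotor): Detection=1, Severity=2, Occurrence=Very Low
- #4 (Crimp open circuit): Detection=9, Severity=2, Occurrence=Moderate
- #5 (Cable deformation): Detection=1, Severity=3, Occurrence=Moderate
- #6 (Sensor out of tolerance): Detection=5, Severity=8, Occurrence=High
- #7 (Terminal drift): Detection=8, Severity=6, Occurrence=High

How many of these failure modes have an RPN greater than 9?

RPN = Severity × Occurrence × Detection:
  #1: 8 × 6 × 8 = 384
  #2: 1 × 6 × 2 = 12
  #3: 2 × 2 × 1 = 4
  #4: 2 × 6 × 9 = 108
  #5: 3 × 6 × 1 = 18
  #6: 8 × 7 × 5 = 280
  #7: 6 × 7 × 8 = 336
Modes with RPN > 9: #1 (384), #2 (12), #4 (108), #5 (18), #6 (280), #7 (336) → 6.

6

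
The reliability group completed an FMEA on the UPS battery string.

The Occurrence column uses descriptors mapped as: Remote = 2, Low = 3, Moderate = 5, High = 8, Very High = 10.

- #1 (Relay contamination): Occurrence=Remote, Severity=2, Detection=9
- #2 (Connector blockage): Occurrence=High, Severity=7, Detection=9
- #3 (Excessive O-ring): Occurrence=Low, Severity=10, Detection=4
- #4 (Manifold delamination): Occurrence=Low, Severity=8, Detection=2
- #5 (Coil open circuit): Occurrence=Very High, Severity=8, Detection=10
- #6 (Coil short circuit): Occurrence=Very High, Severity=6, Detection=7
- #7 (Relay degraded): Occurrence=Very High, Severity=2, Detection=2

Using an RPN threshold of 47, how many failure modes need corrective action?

RPN = Severity × Occurrence × Detection:
  #1: 2 × 2 × 9 = 36
  #2: 7 × 8 × 9 = 504
  #3: 10 × 3 × 4 = 120
  #4: 8 × 3 × 2 = 48
  #5: 8 × 10 × 10 = 800
  #6: 6 × 10 × 7 = 420
  #7: 2 × 10 × 2 = 40
Modes with RPN ≥ 47: #2 (504), #3 (120), #4 (48), #5 (800), #6 (420) → 5.

5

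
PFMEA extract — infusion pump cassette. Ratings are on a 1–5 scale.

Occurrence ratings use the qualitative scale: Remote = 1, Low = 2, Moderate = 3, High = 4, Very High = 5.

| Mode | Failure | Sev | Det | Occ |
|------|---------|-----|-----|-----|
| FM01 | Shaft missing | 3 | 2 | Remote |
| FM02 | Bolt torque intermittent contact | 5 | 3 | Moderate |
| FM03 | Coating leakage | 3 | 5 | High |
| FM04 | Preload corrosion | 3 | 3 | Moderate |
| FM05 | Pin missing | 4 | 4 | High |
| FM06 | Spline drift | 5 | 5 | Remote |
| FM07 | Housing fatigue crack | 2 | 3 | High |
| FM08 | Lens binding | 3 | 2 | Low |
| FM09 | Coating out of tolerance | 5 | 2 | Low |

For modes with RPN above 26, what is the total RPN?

RPN = Severity × Occurrence × Detection:
  FM01: 3 × 1 × 2 = 6
  FM02: 5 × 3 × 3 = 45
  FM03: 3 × 4 × 5 = 60
  FM04: 3 × 3 × 3 = 27
  FM05: 4 × 4 × 4 = 64
  FM06: 5 × 1 × 5 = 25
  FM07: 2 × 4 × 3 = 24
  FM08: 3 × 2 × 2 = 12
  FM09: 5 × 2 × 2 = 20
RPN > 26: FM02 (45), FM03 (60), FM04 (27), FM05 (64).
Sum: 45 + 60 + 27 + 64 = 196.

196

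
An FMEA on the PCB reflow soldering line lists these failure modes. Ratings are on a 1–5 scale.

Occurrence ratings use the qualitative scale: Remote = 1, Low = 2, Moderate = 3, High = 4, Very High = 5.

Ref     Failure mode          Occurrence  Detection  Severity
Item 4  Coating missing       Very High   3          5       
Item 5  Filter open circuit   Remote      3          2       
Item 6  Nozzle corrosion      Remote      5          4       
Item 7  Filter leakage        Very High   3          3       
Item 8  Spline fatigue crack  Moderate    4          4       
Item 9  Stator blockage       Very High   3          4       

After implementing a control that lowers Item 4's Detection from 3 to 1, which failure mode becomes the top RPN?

Item 9

RPN = Severity × Occurrence × Detection:
  Item 4: 5 × 5 × 3 = 75
  Item 5: 2 × 1 × 3 = 6
  Item 6: 4 × 1 × 5 = 20
  Item 7: 3 × 5 × 3 = 45
  Item 8: 4 × 3 × 4 = 48
  Item 9: 4 × 5 × 3 = 60
After action: Item 4 → 5 × 5 × 1 = 25.
Revised RPNs: Item 9=60, Item 8=48, Item 7=45, Item 4=25, Item 6=20, Item 5=6.
Highest is now Item 9 (60).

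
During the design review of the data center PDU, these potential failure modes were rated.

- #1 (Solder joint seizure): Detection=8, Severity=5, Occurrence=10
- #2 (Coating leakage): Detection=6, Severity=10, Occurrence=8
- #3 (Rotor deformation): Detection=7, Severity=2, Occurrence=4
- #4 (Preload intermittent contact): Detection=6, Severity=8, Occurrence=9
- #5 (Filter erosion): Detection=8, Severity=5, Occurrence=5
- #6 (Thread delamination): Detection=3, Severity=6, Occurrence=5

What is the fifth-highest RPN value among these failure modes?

90

RPN = Severity × Occurrence × Detection:
  #1: 5 × 10 × 8 = 400
  #2: 10 × 8 × 6 = 480
  #3: 2 × 4 × 7 = 56
  #4: 8 × 9 × 6 = 432
  #5: 5 × 5 × 8 = 200
  #6: 6 × 5 × 3 = 90
Sorted descending: 480, 432, 400, 200, 90, 56.
The fifth-highest RPN is 90 (#6).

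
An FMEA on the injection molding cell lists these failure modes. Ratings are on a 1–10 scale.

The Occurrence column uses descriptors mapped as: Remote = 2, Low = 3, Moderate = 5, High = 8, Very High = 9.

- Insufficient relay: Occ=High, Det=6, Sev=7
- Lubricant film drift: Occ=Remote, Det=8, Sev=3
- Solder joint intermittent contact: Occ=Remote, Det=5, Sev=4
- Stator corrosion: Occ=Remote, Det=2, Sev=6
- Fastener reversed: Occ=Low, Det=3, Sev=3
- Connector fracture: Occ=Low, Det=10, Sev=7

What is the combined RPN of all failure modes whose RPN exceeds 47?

RPN = Severity × Occurrence × Detection:
  Insufficient relay: 7 × 8 × 6 = 336
  Lubricant film drift: 3 × 2 × 8 = 48
  Solder joint intermittent contact: 4 × 2 × 5 = 40
  Stator corrosion: 6 × 2 × 2 = 24
  Fastener reversed: 3 × 3 × 3 = 27
  Connector fracture: 7 × 3 × 10 = 210
RPN > 47: Insufficient relay (336), Lubricant film drift (48), Connector fracture (210).
Sum: 336 + 48 + 210 = 594.

594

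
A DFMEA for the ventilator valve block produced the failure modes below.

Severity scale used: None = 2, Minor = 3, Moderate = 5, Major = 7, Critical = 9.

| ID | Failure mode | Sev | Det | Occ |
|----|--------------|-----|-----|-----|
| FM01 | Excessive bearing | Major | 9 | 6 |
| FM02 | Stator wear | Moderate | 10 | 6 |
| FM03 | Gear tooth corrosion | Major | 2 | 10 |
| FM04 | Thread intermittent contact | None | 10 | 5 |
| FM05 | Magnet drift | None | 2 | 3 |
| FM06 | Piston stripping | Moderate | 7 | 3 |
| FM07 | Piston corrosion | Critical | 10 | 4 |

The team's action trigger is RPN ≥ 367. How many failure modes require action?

RPN = Severity × Occurrence × Detection:
  FM01: 7 × 6 × 9 = 378
  FM02: 5 × 6 × 10 = 300
  FM03: 7 × 10 × 2 = 140
  FM04: 2 × 5 × 10 = 100
  FM05: 2 × 3 × 2 = 12
  FM06: 5 × 3 × 7 = 105
  FM07: 9 × 4 × 10 = 360
Modes with RPN ≥ 367: FM01 (378) → 1.

1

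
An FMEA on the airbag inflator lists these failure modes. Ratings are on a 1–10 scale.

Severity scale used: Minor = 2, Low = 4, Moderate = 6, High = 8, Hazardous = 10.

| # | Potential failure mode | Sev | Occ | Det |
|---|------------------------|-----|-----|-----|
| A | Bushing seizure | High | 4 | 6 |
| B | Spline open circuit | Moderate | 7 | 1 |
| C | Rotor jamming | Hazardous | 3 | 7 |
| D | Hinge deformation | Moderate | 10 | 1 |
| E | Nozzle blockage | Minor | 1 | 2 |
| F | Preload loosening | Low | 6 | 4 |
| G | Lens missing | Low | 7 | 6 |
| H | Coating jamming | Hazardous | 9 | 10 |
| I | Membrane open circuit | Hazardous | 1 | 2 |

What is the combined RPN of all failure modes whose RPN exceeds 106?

RPN = Severity × Occurrence × Detection:
  A: 8 × 4 × 6 = 192
  B: 6 × 7 × 1 = 42
  C: 10 × 3 × 7 = 210
  D: 6 × 10 × 1 = 60
  E: 2 × 1 × 2 = 4
  F: 4 × 6 × 4 = 96
  G: 4 × 7 × 6 = 168
  H: 10 × 9 × 10 = 900
  I: 10 × 1 × 2 = 20
RPN > 106: A (192), C (210), G (168), H (900).
Sum: 192 + 210 + 168 + 900 = 1470.

1470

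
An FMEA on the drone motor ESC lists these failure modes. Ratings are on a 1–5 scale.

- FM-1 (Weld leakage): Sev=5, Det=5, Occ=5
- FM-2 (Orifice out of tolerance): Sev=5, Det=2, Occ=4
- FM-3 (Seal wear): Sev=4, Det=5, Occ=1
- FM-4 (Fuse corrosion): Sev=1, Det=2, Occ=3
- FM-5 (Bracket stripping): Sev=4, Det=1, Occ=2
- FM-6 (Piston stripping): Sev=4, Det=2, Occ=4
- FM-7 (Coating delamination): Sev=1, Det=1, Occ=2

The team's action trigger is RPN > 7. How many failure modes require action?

5

RPN = Severity × Occurrence × Detection:
  FM-1: 5 × 5 × 5 = 125
  FM-2: 5 × 4 × 2 = 40
  FM-3: 4 × 1 × 5 = 20
  FM-4: 1 × 3 × 2 = 6
  FM-5: 4 × 2 × 1 = 8
  FM-6: 4 × 4 × 2 = 32
  FM-7: 1 × 2 × 1 = 2
Modes with RPN > 7: FM-1 (125), FM-2 (40), FM-3 (20), FM-5 (8), FM-6 (32) → 5.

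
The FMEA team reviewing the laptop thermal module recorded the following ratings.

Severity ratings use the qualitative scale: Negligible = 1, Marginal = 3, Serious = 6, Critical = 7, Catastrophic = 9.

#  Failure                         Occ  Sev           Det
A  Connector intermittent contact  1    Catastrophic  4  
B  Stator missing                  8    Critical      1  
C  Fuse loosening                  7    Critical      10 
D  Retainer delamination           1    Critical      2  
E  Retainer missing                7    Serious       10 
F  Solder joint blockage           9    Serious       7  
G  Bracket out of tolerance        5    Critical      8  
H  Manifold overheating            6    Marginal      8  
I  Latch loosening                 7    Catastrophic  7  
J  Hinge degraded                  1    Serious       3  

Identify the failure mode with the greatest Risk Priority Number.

C

RPN = Severity × Occurrence × Detection:
  A: 9 × 1 × 4 = 36
  B: 7 × 8 × 1 = 56
  C: 7 × 7 × 10 = 490
  D: 7 × 1 × 2 = 14
  E: 6 × 7 × 10 = 420
  F: 6 × 9 × 7 = 378
  G: 7 × 5 × 8 = 280
  H: 3 × 6 × 8 = 144
  I: 9 × 7 × 7 = 441
  J: 6 × 1 × 3 = 18
Highest RPN is 490 → C.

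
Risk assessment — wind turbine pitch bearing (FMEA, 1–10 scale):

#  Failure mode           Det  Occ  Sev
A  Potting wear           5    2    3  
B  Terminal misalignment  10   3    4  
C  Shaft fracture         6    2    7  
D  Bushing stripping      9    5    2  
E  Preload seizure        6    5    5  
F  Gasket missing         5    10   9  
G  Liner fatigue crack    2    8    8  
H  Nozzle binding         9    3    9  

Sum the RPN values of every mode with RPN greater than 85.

RPN = Severity × Occurrence × Detection:
  A: 3 × 2 × 5 = 30
  B: 4 × 3 × 10 = 120
  C: 7 × 2 × 6 = 84
  D: 2 × 5 × 9 = 90
  E: 5 × 5 × 6 = 150
  F: 9 × 10 × 5 = 450
  G: 8 × 8 × 2 = 128
  H: 9 × 3 × 9 = 243
RPN > 85: B (120), D (90), E (150), F (450), G (128), H (243).
Sum: 120 + 90 + 150 + 450 + 128 + 243 = 1181.

1181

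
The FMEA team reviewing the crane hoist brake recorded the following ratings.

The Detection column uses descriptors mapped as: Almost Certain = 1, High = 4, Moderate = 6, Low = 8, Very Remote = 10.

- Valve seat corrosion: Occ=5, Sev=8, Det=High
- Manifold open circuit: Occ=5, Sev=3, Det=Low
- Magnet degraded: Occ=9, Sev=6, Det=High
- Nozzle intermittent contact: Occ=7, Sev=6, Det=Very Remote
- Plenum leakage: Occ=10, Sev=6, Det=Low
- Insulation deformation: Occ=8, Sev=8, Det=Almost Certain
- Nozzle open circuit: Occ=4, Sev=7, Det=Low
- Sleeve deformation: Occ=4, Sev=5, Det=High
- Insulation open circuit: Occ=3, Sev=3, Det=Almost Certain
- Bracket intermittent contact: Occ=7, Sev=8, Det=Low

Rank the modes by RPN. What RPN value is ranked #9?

RPN = Severity × Occurrence × Detection:
  Valve seat corrosion: 8 × 5 × 4 = 160
  Manifold open circuit: 3 × 5 × 8 = 120
  Magnet degraded: 6 × 9 × 4 = 216
  Nozzle intermittent contact: 6 × 7 × 10 = 420
  Plenum leakage: 6 × 10 × 8 = 480
  Insulation deformation: 8 × 8 × 1 = 64
  Nozzle open circuit: 7 × 4 × 8 = 224
  Sleeve deformation: 5 × 4 × 4 = 80
  Insulation open circuit: 3 × 3 × 1 = 9
  Bracket intermittent contact: 8 × 7 × 8 = 448
Sorted descending: 480, 448, 420, 224, 216, 160, 120, 80, 64, 9.
The 9th-highest RPN is 64 (Insulation deformation).

64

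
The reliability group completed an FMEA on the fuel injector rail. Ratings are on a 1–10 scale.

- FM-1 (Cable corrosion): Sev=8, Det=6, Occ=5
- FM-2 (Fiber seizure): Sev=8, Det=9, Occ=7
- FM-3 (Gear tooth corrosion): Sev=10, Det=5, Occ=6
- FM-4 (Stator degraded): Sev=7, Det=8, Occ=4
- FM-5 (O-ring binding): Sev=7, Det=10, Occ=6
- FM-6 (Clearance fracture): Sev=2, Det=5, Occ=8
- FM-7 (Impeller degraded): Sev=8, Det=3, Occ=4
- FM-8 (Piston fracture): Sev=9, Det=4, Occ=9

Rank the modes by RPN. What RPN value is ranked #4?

RPN = Severity × Occurrence × Detection:
  FM-1: 8 × 5 × 6 = 240
  FM-2: 8 × 7 × 9 = 504
  FM-3: 10 × 6 × 5 = 300
  FM-4: 7 × 4 × 8 = 224
  FM-5: 7 × 6 × 10 = 420
  FM-6: 2 × 8 × 5 = 80
  FM-7: 8 × 4 × 3 = 96
  FM-8: 9 × 9 × 4 = 324
Sorted descending: 504, 420, 324, 300, 240, 224, 96, 80.
The fourth-highest RPN is 300 (FM-3).

300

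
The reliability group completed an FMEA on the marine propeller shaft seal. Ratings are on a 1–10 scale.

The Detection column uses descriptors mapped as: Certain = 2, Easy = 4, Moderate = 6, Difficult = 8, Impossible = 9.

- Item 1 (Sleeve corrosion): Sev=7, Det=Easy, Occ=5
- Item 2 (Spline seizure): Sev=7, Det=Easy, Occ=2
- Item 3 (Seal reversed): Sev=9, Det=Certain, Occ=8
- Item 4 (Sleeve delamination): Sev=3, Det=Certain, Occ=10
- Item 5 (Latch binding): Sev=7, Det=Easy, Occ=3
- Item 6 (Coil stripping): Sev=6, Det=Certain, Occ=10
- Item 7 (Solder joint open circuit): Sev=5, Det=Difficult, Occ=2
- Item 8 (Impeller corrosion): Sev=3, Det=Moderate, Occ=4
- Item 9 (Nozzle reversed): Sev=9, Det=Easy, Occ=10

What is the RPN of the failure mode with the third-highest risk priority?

140

RPN = Severity × Occurrence × Detection:
  Item 1: 7 × 5 × 4 = 140
  Item 2: 7 × 2 × 4 = 56
  Item 3: 9 × 8 × 2 = 144
  Item 4: 3 × 10 × 2 = 60
  Item 5: 7 × 3 × 4 = 84
  Item 6: 6 × 10 × 2 = 120
  Item 7: 5 × 2 × 8 = 80
  Item 8: 3 × 4 × 6 = 72
  Item 9: 9 × 10 × 4 = 360
Sorted descending: 360, 144, 140, 120, 84, 80, 72, 60, 56.
The third-highest RPN is 140 (Item 1).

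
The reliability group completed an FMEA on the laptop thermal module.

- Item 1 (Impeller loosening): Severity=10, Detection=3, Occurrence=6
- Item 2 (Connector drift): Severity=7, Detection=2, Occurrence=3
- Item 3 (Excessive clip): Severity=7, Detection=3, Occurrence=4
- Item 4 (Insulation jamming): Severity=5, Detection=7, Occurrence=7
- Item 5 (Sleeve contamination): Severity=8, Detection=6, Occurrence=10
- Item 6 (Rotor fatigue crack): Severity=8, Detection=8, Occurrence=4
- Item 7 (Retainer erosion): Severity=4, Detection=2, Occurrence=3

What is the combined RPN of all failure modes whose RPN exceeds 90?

1161

RPN = Severity × Occurrence × Detection:
  Item 1: 10 × 6 × 3 = 180
  Item 2: 7 × 3 × 2 = 42
  Item 3: 7 × 4 × 3 = 84
  Item 4: 5 × 7 × 7 = 245
  Item 5: 8 × 10 × 6 = 480
  Item 6: 8 × 4 × 8 = 256
  Item 7: 4 × 3 × 2 = 24
RPN > 90: Item 1 (180), Item 4 (245), Item 5 (480), Item 6 (256).
Sum: 180 + 245 + 480 + 256 = 1161.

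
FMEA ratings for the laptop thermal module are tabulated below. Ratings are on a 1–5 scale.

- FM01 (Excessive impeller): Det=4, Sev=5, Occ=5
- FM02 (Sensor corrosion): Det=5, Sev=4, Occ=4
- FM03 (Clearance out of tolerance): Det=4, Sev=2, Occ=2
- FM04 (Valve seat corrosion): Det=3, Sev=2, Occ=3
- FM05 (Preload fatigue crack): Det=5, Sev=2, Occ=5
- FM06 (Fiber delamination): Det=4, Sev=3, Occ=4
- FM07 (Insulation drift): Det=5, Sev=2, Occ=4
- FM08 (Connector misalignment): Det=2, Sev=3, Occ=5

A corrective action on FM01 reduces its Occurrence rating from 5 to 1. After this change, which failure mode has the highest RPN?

FM02

RPN = Severity × Occurrence × Detection:
  FM01: 5 × 5 × 4 = 100
  FM02: 4 × 4 × 5 = 80
  FM03: 2 × 2 × 4 = 16
  FM04: 2 × 3 × 3 = 18
  FM05: 2 × 5 × 5 = 50
  FM06: 3 × 4 × 4 = 48
  FM07: 2 × 4 × 5 = 40
  FM08: 3 × 5 × 2 = 30
After action: FM01 → 5 × 1 × 4 = 20.
Revised RPNs: FM02=80, FM05=50, FM06=48, FM07=40, FM08=30, FM01=20, FM04=18, FM03=16.
Highest is now FM02 (80).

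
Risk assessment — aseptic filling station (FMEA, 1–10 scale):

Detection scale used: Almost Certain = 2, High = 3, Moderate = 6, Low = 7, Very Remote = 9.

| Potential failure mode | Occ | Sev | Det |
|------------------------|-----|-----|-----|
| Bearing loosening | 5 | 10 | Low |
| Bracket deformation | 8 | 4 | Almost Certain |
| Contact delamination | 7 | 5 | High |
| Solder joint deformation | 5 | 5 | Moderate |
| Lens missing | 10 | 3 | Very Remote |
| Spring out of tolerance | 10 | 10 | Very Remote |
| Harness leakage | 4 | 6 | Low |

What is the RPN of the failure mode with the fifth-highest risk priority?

RPN = Severity × Occurrence × Detection:
  Bearing loosening: 10 × 5 × 7 = 350
  Bracket deformation: 4 × 8 × 2 = 64
  Contact delamination: 5 × 7 × 3 = 105
  Solder joint deformation: 5 × 5 × 6 = 150
  Lens missing: 3 × 10 × 9 = 270
  Spring out of tolerance: 10 × 10 × 9 = 900
  Harness leakage: 6 × 4 × 7 = 168
Sorted descending: 900, 350, 270, 168, 150, 105, 64.
The fifth-highest RPN is 150 (Solder joint deformation).

150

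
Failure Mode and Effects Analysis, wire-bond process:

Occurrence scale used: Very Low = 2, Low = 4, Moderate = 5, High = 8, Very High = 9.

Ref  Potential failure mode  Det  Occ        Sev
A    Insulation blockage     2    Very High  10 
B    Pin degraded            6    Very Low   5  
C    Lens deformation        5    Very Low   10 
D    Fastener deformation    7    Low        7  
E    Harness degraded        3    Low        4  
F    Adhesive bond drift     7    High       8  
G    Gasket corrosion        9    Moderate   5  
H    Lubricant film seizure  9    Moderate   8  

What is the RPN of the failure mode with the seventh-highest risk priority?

60

RPN = Severity × Occurrence × Detection:
  A: 10 × 9 × 2 = 180
  B: 5 × 2 × 6 = 60
  C: 10 × 2 × 5 = 100
  D: 7 × 4 × 7 = 196
  E: 4 × 4 × 3 = 48
  F: 8 × 8 × 7 = 448
  G: 5 × 5 × 9 = 225
  H: 8 × 5 × 9 = 360
Sorted descending: 448, 360, 225, 196, 180, 100, 60, 48.
The seventh-highest RPN is 60 (B).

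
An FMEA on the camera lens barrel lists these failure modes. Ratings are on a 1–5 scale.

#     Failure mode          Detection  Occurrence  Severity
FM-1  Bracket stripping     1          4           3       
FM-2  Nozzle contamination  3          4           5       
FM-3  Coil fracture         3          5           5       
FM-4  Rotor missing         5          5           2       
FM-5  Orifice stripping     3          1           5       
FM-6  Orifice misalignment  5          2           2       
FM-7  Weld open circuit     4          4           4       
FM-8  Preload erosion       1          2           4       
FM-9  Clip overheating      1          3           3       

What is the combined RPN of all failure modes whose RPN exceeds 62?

RPN = Severity × Occurrence × Detection:
  FM-1: 3 × 4 × 1 = 12
  FM-2: 5 × 4 × 3 = 60
  FM-3: 5 × 5 × 3 = 75
  FM-4: 2 × 5 × 5 = 50
  FM-5: 5 × 1 × 3 = 15
  FM-6: 2 × 2 × 5 = 20
  FM-7: 4 × 4 × 4 = 64
  FM-8: 4 × 2 × 1 = 8
  FM-9: 3 × 3 × 1 = 9
RPN > 62: FM-3 (75), FM-7 (64).
Sum: 75 + 64 = 139.

139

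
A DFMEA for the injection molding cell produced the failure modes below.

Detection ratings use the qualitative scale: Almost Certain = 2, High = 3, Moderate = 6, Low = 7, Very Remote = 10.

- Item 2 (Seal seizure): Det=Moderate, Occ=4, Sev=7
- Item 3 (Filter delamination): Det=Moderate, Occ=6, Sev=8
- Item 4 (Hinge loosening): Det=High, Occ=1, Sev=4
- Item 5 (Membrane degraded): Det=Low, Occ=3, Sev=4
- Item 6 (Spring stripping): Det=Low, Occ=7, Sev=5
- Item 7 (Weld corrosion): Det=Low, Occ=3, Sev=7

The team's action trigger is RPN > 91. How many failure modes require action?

RPN = Severity × Occurrence × Detection:
  Item 2: 7 × 4 × 6 = 168
  Item 3: 8 × 6 × 6 = 288
  Item 4: 4 × 1 × 3 = 12
  Item 5: 4 × 3 × 7 = 84
  Item 6: 5 × 7 × 7 = 245
  Item 7: 7 × 3 × 7 = 147
Modes with RPN > 91: Item 2 (168), Item 3 (288), Item 6 (245), Item 7 (147) → 4.

4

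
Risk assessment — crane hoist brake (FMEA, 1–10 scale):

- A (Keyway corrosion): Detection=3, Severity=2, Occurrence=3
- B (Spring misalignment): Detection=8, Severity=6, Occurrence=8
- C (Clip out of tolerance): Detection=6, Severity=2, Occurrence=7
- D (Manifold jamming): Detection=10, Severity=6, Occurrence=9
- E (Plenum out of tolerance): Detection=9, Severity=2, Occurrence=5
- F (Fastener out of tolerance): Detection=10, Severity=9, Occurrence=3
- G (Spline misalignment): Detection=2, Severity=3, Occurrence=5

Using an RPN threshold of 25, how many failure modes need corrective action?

6

RPN = Severity × Occurrence × Detection:
  A: 2 × 3 × 3 = 18
  B: 6 × 8 × 8 = 384
  C: 2 × 7 × 6 = 84
  D: 6 × 9 × 10 = 540
  E: 2 × 5 × 9 = 90
  F: 9 × 3 × 10 = 270
  G: 3 × 5 × 2 = 30
Modes with RPN ≥ 25: B (384), C (84), D (540), E (90), F (270), G (30) → 6.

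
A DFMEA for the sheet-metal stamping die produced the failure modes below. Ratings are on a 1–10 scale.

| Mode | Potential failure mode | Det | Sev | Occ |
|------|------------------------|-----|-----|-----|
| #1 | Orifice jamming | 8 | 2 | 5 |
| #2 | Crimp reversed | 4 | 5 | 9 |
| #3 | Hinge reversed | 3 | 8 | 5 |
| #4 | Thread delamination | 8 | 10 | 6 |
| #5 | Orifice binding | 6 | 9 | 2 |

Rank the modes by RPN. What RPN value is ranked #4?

RPN = Severity × Occurrence × Detection:
  #1: 2 × 5 × 8 = 80
  #2: 5 × 9 × 4 = 180
  #3: 8 × 5 × 3 = 120
  #4: 10 × 6 × 8 = 480
  #5: 9 × 2 × 6 = 108
Sorted descending: 480, 180, 120, 108, 80.
The fourth-highest RPN is 108 (#5).

108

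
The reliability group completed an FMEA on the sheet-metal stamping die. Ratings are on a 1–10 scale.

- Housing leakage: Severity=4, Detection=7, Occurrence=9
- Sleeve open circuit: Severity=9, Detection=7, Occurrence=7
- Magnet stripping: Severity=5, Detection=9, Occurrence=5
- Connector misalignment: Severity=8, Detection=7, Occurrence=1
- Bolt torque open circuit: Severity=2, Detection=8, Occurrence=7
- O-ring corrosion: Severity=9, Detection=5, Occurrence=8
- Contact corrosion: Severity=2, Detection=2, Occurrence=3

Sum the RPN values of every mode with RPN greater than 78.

1390

RPN = Severity × Occurrence × Detection:
  Housing leakage: 4 × 9 × 7 = 252
  Sleeve open circuit: 9 × 7 × 7 = 441
  Magnet stripping: 5 × 5 × 9 = 225
  Connector misalignment: 8 × 1 × 7 = 56
  Bolt torque open circuit: 2 × 7 × 8 = 112
  O-ring corrosion: 9 × 8 × 5 = 360
  Contact corrosion: 2 × 3 × 2 = 12
RPN > 78: Housing leakage (252), Sleeve open circuit (441), Magnet stripping (225), Bolt torque open circuit (112), O-ring corrosion (360).
Sum: 252 + 441 + 225 + 112 + 360 = 1390.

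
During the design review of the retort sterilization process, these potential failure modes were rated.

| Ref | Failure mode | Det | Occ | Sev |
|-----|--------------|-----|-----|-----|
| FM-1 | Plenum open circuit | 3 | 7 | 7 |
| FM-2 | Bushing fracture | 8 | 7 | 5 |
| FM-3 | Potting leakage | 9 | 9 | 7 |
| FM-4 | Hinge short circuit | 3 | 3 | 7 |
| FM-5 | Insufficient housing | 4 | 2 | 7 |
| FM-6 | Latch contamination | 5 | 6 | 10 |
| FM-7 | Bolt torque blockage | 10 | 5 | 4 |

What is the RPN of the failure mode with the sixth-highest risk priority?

63

RPN = Severity × Occurrence × Detection:
  FM-1: 7 × 7 × 3 = 147
  FM-2: 5 × 7 × 8 = 280
  FM-3: 7 × 9 × 9 = 567
  FM-4: 7 × 3 × 3 = 63
  FM-5: 7 × 2 × 4 = 56
  FM-6: 10 × 6 × 5 = 300
  FM-7: 4 × 5 × 10 = 200
Sorted descending: 567, 300, 280, 200, 147, 63, 56.
The sixth-highest RPN is 63 (FM-4).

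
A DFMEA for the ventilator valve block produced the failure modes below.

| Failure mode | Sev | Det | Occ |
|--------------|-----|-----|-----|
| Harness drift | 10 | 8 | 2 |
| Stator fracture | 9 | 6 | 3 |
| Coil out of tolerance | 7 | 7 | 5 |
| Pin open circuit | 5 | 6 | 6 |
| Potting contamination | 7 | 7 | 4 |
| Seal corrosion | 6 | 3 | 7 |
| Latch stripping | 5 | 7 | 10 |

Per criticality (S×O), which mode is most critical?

Latch stripping

Criticality = Severity × Occurrence:
  Harness drift: 10 × 2 = 20
  Stator fracture: 9 × 3 = 27
  Coil out of tolerance: 7 × 5 = 35
  Pin open circuit: 5 × 6 = 30
  Potting contamination: 7 × 4 = 28
  Seal corrosion: 6 × 7 = 42
  Latch stripping: 5 × 10 = 50
Highest criticality is 50 → Latch stripping.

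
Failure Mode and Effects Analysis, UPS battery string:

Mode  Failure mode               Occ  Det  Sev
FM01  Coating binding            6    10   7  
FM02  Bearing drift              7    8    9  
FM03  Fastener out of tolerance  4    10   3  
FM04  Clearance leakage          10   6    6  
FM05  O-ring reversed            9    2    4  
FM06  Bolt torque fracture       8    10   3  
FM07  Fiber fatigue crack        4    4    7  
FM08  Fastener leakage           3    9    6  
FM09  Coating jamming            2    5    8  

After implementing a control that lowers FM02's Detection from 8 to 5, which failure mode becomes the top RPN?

RPN = Severity × Occurrence × Detection:
  FM01: 7 × 6 × 10 = 420
  FM02: 9 × 7 × 8 = 504
  FM03: 3 × 4 × 10 = 120
  FM04: 6 × 10 × 6 = 360
  FM05: 4 × 9 × 2 = 72
  FM06: 3 × 8 × 10 = 240
  FM07: 7 × 4 × 4 = 112
  FM08: 6 × 3 × 9 = 162
  FM09: 8 × 2 × 5 = 80
After action: FM02 → 9 × 7 × 5 = 315.
Revised RPNs: FM01=420, FM04=360, FM02=315, FM06=240, FM08=162, FM03=120, FM07=112, FM09=80, FM05=72.
Highest is now FM01 (420).

FM01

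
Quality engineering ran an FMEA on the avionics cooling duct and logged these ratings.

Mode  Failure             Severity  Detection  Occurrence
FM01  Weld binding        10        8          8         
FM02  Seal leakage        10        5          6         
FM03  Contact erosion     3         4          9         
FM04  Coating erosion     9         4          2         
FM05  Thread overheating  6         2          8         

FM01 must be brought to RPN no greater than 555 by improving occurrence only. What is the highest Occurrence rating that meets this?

6

FM01: S=10, O=8, D=8 → current RPN = 640.
Fixed product = 80. Need 80 × O ≤ 555, so O ≤ 555/80 = 6.94.
Maximum integer Occurrence rating = 6 (gives RPN 480; O=7 would give 560 > 555).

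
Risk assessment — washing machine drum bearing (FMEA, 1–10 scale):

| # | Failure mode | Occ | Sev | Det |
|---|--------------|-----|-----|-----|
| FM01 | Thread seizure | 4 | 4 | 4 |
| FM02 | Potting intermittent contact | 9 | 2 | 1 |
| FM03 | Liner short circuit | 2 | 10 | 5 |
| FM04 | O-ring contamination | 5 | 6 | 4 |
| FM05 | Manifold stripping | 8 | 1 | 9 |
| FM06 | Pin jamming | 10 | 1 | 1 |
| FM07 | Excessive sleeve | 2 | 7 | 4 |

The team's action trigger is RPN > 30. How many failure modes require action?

RPN = Severity × Occurrence × Detection:
  FM01: 4 × 4 × 4 = 64
  FM02: 2 × 9 × 1 = 18
  FM03: 10 × 2 × 5 = 100
  FM04: 6 × 5 × 4 = 120
  FM05: 1 × 8 × 9 = 72
  FM06: 1 × 10 × 1 = 10
  FM07: 7 × 2 × 4 = 56
Modes with RPN > 30: FM01 (64), FM03 (100), FM04 (120), FM05 (72), FM07 (56) → 5.

5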